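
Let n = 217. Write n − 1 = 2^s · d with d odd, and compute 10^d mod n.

217 − 1 = 216 = 2^3 · 27, so d = 27.
10^1 ≡ 10 (mod 217)
10^2 ≡ 10^2 = 100 ≡ 100 (mod 217)
10^4 ≡ 100^2 = 10000 ≡ 18 (mod 217)
10^8 ≡ 18^2 = 324 ≡ 107 (mod 217)
10^16 ≡ 107^2 = 11449 ≡ 165 (mod 217)
27 = 16 + 8 + 2 + 1 in binary powers of 2.
So 10^27 ≡ 165 · 107 · 100 · 10 ≡ 97 (mod 217).
Squaring chain: 97 → 78 → 8; never reaches −1, so base 10 is a Miller–Rabin witness that 217 is composite.

97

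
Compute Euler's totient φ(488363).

Factor: 488363 = 37 · 67 · 197.
φ(488363) = (37−1) · (67−1) · (197−1) = 36 · 66 · 196 = 465696.

465696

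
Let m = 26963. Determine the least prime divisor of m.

26963 is odd.
Digit sum 26, not divisible by 3.
Ends in 3: not divisible by 5.
7: 26963 = 7·3851 + 6
11: 26963 = 11·2451 + 2
13: 26963 = 13·2074 + 1
17: 26963 = 17·1586 + 1
19: 26963 = 19·1419 + 2
23: 26963 = 23·1172 + 7
29: 26963 = 29·929 + 22
31: 26963 = 31·869 + 24
37: 26963 = 37·728 + 27
41: 26963 = 41·657 + 26
43: 26963 = 43·627 + 2
47: 26963 = 47·573 + 32
53: 26963 = 53·508 + 39
59: 26963 = 59·457

59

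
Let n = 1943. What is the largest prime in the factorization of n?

1943 = 29 · 67
67 is prime.
So 1943 = 29 · 67; the largest prime factor is 67.

67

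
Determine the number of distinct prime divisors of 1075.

2

1075 = 5^2 · 43
1075 = 5^2 · 43, which has 2 distinct prime factors.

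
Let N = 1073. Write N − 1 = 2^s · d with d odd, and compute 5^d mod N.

912

1073 − 1 = 1072 = 2^4 · 67, so d = 67.
5^1 ≡ 5 (mod 1073)
5^2 ≡ 5^2 = 25 ≡ 25 (mod 1073)
5^4 ≡ 25^2 = 625 ≡ 625 (mod 1073)
5^8 ≡ 625^2 = 390625 ≡ 53 (mod 1073)
5^16 ≡ 53^2 = 2809 ≡ 663 (mod 1073)
5^32 ≡ 663^2 = 439569 ≡ 712 (mod 1073)
5^64 ≡ 712^2 = 506944 ≡ 488 (mod 1073)
67 = 64 + 2 + 1 in binary powers of 2.
So 5^67 ≡ 488 · 25 · 5 ≡ 912 (mod 1073).
Squaring chain: 912 → 169 → 663 → 712; never reaches −1, so base 5 is a Miller–Rabin witness that 1073 is composite.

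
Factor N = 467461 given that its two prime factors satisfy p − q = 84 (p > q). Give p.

Since p = q + 84, we have 467461 = q(q + 84), so q² + 84q − 467461 = 0.
Discriminant: 84² + 4·467461 = 7056 + 1869844 = 1876900; √1876900 = 1370.
q = (−84 + 1370)/2 = 643, and p = q + 84 = 727.
Check: 643 · 727 = 467461.

727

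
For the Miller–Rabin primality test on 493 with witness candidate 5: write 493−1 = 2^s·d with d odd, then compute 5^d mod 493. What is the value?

493 − 1 = 492 = 2^2 · 123, so d = 123.
5^1 ≡ 5 (mod 493)
5^2 ≡ 5^2 = 25 ≡ 25 (mod 493)
5^4 ≡ 25^2 = 625 ≡ 132 (mod 493)
5^8 ≡ 132^2 = 17424 ≡ 169 (mod 493)
5^16 ≡ 169^2 = 28561 ≡ 460 (mod 493)
5^32 ≡ 460^2 = 211600 ≡ 103 (mod 493)
5^64 ≡ 103^2 = 10609 ≡ 256 (mod 493)
123 = 64 + 32 + 16 + 8 + 2 + 1 in binary powers of 2.
So 5^123 ≡ 256 · 103 · 460 · 169 · 25 · 5 ≡ 419 (mod 493).
Squaring chain: 419 → 53; never reaches −1, so base 5 is a Miller–Rabin witness that 493 is composite.

419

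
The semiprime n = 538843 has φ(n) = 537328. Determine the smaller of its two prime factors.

569

φ(n) = (p−1)(q−1) = n − (p+q) + 1, so p + q = 538843 − 537328 + 1 = 1516.
p and q are the roots of t² − 1516t + 538843 = 0.
Discriminant: 1516² − 4·538843 = 2298256 − 2155372 = 142884; √142884 = 378.
q = (1516 − 378)/2 = 569, p = (1516 + 378)/2 = 947.
Check: 569 · 947 = 538843.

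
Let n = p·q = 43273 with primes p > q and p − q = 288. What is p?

397

Since p = q + 288, we have 43273 = q(q + 288), so q² + 288q − 43273 = 0.
Discriminant: 288² + 4·43273 = 82944 + 173092 = 256036; √256036 = 506.
q = (−288 + 506)/2 = 109, and p = q + 288 = 397.
Check: 109 · 397 = 43273.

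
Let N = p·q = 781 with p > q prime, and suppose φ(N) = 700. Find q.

11

φ(n) = (p−1)(q−1) = n − (p+q) + 1, so p + q = 781 − 700 + 1 = 82.
p and q are the roots of t² − 82t + 781 = 0.
Discriminant: 82² − 4·781 = 6724 − 3124 = 3600; √3600 = 60.
q = (82 − 60)/2 = 11, p = (82 + 60)/2 = 71.
Check: 11 · 71 = 781.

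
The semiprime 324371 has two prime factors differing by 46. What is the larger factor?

593

Since p = q + 46, we have 324371 = q(q + 46), so q² + 46q − 324371 = 0.
Discriminant: 46² + 4·324371 = 2116 + 1297484 = 1299600; √1299600 = 1140.
q = (−46 + 1140)/2 = 547, and p = q + 46 = 593.
Check: 547 · 593 = 324371.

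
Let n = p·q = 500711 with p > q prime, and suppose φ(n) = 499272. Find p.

853

φ(n) = (p−1)(q−1) = n − (p+q) + 1, so p + q = 500711 − 499272 + 1 = 1440.
p and q are the roots of t² − 1440t + 500711 = 0.
Discriminant: 1440² − 4·500711 = 2073600 − 2002844 = 70756; √70756 = 266.
q = (1440 − 266)/2 = 587, p = (1440 + 266)/2 = 853.
Check: 587 · 853 = 500711.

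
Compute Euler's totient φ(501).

Factor: 501 = 3 · 167.
φ(501) = (3−1) · (167−1) = 2 · 166 = 332.

332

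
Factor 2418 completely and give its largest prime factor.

31

2418 = 2 · 1209
1209 = 3 · 403
403 = 13 · 31
31 is prime.
So 2418 = 2 · 3 · 13 · 31; the largest prime factor is 31.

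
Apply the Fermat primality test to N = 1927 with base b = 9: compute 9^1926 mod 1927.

9^1 ≡ 9 (mod 1927)
9^2 ≡ 9^2 = 81 ≡ 81 (mod 1927)
9^4 ≡ 81^2 = 6561 ≡ 780 (mod 1927)
9^8 ≡ 780^2 = 608400 ≡ 1395 (mod 1927)
9^16 ≡ 1395^2 = 1946025 ≡ 1682 (mod 1927)
9^32 ≡ 1682^2 = 2829124 ≡ 288 (mod 1927)
9^64 ≡ 288^2 = 82944 ≡ 83 (mod 1927)
9^128 ≡ 83^2 = 6889 ≡ 1108 (mod 1927)
9^256 ≡ 1108^2 = 1227664 ≡ 165 (mod 1927)
9^512 ≡ 165^2 = 27225 ≡ 247 (mod 1927)
9^1024 ≡ 247^2 = 61009 ≡ 1272 (mod 1927)
1926 = 1024 + 512 + 256 + 128 + 4 + 2 in binary powers of 2.
So 9^1926 ≡ 1272 · 247 · 165 · 1108 · 780 · 81 ≡ 286 (mod 1927).
Since 286 ≠ 1, base 9 is a Fermat witness: 1927 is composite.

286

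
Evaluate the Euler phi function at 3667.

Factor: 3667 = 19 · 193.
φ(3667) = (19−1) · (193−1) = 18 · 192 = 3456.

3456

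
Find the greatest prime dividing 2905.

83

2905 = 5 · 581
581 = 7 · 83
83 is prime.
So 2905 = 5 · 7 · 83; the largest prime factor is 83.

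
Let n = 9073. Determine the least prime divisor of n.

9073 is odd.
Digit sum 19, not divisible by 3.
Ends in 3: not divisible by 5.
7: 9073 = 7·1296 + 1
11: 9073 = 11·824 + 9
13: 9073 = 13·697 + 12
17: 9073 = 17·533 + 12
19: 9073 = 19·477 + 10
23: 9073 = 23·394 + 11
29: 9073 = 29·312 + 25
31: 9073 = 31·292 + 21
37: 9073 = 37·245 + 8
41: 9073 = 41·221 + 12
43: 9073 = 43·211

43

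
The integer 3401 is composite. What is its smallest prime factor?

3401 is odd.
Digit sum 8, not divisible by 3.
Ends in 1: not divisible by 5.
7: 3401 = 7·485 + 6
11: 3401 = 11·309 + 2
13: 3401 = 13·261 + 8
17: 3401 = 17·200 + 1
19: 3401 = 19·179

19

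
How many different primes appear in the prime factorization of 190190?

6

190190 = 2 · 95095
95095 = 5 · 19019
19019 = 7 · 2717
2717 = 11 · 247
247 = 13 · 19
190190 = 2 · 5 · 7 · 11 · 13 · 19, which has 6 distinct prime factors.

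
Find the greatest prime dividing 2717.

2717 = 11 · 247
247 = 13 · 19
19 is prime.
So 2717 = 11 · 13 · 19; the largest prime factor is 19.

19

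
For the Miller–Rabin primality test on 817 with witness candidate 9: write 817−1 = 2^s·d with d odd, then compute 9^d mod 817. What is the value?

817 − 1 = 816 = 2^4 · 51, so d = 51.
9^1 ≡ 9 (mod 817)
9^2 ≡ 9^2 = 81 ≡ 81 (mod 817)
9^4 ≡ 81^2 = 6561 ≡ 25 (mod 817)
9^8 ≡ 25^2 = 625 ≡ 625 (mod 817)
9^16 ≡ 625^2 = 390625 ≡ 99 (mod 817)
9^32 ≡ 99^2 = 9801 ≡ 814 (mod 817)
51 = 32 + 16 + 2 + 1 in binary powers of 2.
So 9^51 ≡ 814 · 99 · 81 · 9 ≡ 809 (mod 817).
Squaring chain: 809 → 64 → 11 → 121; never reaches −1, so base 9 is a Miller–Rabin witness that 817 is composite.

809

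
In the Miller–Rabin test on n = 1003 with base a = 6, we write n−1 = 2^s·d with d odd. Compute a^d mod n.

1003 − 1 = 1002 = 2^1 · 501, so d = 501.
6^1 ≡ 6 (mod 1003)
6^2 ≡ 6^2 = 36 ≡ 36 (mod 1003)
6^4 ≡ 36^2 = 1296 ≡ 293 (mod 1003)
6^8 ≡ 293^2 = 85849 ≡ 594 (mod 1003)
6^16 ≡ 594^2 = 352836 ≡ 783 (mod 1003)
6^32 ≡ 783^2 = 613089 ≡ 256 (mod 1003)
6^64 ≡ 256^2 = 65536 ≡ 341 (mod 1003)
6^128 ≡ 341^2 = 116281 ≡ 936 (mod 1003)
6^256 ≡ 936^2 = 876096 ≡ 477 (mod 1003)
501 = 256 + 128 + 64 + 32 + 16 + 4 + 1 in binary powers of 2.
So 6^501 ≡ 477 · 936 · 341 · 256 · 783 · 293 · 6 ≡ 704 (mod 1003).
Squaring chain: 704; never reaches −1, so base 6 is a Miller–Rabin witness that 1003 is composite.

704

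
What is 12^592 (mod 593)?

12^1 ≡ 12 (mod 593)
12^2 ≡ 12^2 = 144 ≡ 144 (mod 593)
12^4 ≡ 144^2 = 20736 ≡ 574 (mod 593)
12^8 ≡ 574^2 = 329476 ≡ 361 (mod 593)
12^16 ≡ 361^2 = 130321 ≡ 454 (mod 593)
12^32 ≡ 454^2 = 206116 ≡ 345 (mod 593)
12^64 ≡ 345^2 = 119025 ≡ 425 (mod 593)
12^128 ≡ 425^2 = 180625 ≡ 353 (mod 593)
12^256 ≡ 353^2 = 124609 ≡ 79 (mod 593)
12^512 ≡ 79^2 = 6241 ≡ 311 (mod 593)
592 = 512 + 64 + 16 in binary powers of 2.
So 12^592 ≡ 311 · 425 · 454 ≡ 1 (mod 593).
Since the result is 1, base 12 gives no evidence that 593 is composite.

1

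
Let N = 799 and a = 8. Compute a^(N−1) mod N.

8^1 ≡ 8 (mod 799)
8^2 ≡ 8^2 = 64 ≡ 64 (mod 799)
8^4 ≡ 64^2 = 4096 ≡ 101 (mod 799)
8^8 ≡ 101^2 = 10201 ≡ 613 (mod 799)
8^16 ≡ 613^2 = 375769 ≡ 239 (mod 799)
8^32 ≡ 239^2 = 57121 ≡ 392 (mod 799)
8^64 ≡ 392^2 = 153664 ≡ 256 (mod 799)
8^128 ≡ 256^2 = 65536 ≡ 18 (mod 799)
8^256 ≡ 18^2 = 324 ≡ 324 (mod 799)
8^512 ≡ 324^2 = 104976 ≡ 307 (mod 799)
798 = 512 + 256 + 16 + 8 + 4 + 2 in binary powers of 2.
So 8^798 ≡ 307 · 324 · 239 · 613 · 101 · 64 ≡ 4 (mod 799).
Since 4 ≠ 1, base 8 is a Fermat witness: 799 is composite.

4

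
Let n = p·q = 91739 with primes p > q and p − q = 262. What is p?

461

Since p = q + 262, we have 91739 = q(q + 262), so q² + 262q − 91739 = 0.
Discriminant: 262² + 4·91739 = 68644 + 366956 = 435600; √435600 = 660.
q = (−262 + 660)/2 = 199, and p = q + 262 = 461.
Check: 199 · 461 = 91739.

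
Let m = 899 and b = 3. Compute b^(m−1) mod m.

3^1 ≡ 3 (mod 899)
3^2 ≡ 3^2 = 9 ≡ 9 (mod 899)
3^4 ≡ 9^2 = 81 ≡ 81 (mod 899)
3^8 ≡ 81^2 = 6561 ≡ 268 (mod 899)
3^16 ≡ 268^2 = 71824 ≡ 803 (mod 899)
3^32 ≡ 803^2 = 644809 ≡ 226 (mod 899)
3^64 ≡ 226^2 = 51076 ≡ 732 (mod 899)
3^128 ≡ 732^2 = 535824 ≡ 20 (mod 899)
3^256 ≡ 20^2 = 400 ≡ 400 (mod 899)
3^512 ≡ 400^2 = 160000 ≡ 877 (mod 899)
898 = 512 + 256 + 128 + 2 in binary powers of 2.
So 3^898 ≡ 877 · 400 · 20 · 9 ≡ 38 (mod 899).
Since 38 ≠ 1, base 3 is a Fermat witness: 899 is composite.

38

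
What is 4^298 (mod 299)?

165

4^1 ≡ 4 (mod 299)
4^2 ≡ 4^2 = 16 ≡ 16 (mod 299)
4^4 ≡ 16^2 = 256 ≡ 256 (mod 299)
4^8 ≡ 256^2 = 65536 ≡ 55 (mod 299)
4^16 ≡ 55^2 = 3025 ≡ 35 (mod 299)
4^32 ≡ 35^2 = 1225 ≡ 29 (mod 299)
4^64 ≡ 29^2 = 841 ≡ 243 (mod 299)
4^128 ≡ 243^2 = 59049 ≡ 146 (mod 299)
4^256 ≡ 146^2 = 21316 ≡ 87 (mod 299)
298 = 256 + 32 + 8 + 2 in binary powers of 2.
So 4^298 ≡ 87 · 29 · 55 · 16 ≡ 165 (mod 299).
Since 165 ≠ 1, base 4 is a Fermat witness: 299 is composite.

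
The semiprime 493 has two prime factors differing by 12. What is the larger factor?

Since p = q + 12, we have 493 = q(q + 12), so q² + 12q − 493 = 0.
Discriminant: 12² + 4·493 = 144 + 1972 = 2116; √2116 = 46.
q = (−12 + 46)/2 = 17, and p = q + 12 = 29.
Check: 17 · 29 = 493.

29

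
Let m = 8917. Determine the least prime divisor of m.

37

8917 is odd.
Digit sum 25, not divisible by 3.
Ends in 7: not divisible by 5.
7: 8917 = 7·1273 + 6
11: 8917 = 11·810 + 7
13: 8917 = 13·685 + 12
17: 8917 = 17·524 + 9
19: 8917 = 19·469 + 6
23: 8917 = 23·387 + 16
29: 8917 = 29·307 + 14
31: 8917 = 31·287 + 20
37: 8917 = 37·241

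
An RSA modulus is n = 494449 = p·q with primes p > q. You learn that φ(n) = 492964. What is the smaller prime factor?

φ(n) = (p−1)(q−1) = n − (p+q) + 1, so p + q = 494449 − 492964 + 1 = 1486.
p and q are the roots of t² − 1486t + 494449 = 0.
Discriminant: 1486² − 4·494449 = 2208196 − 1977796 = 230400; √230400 = 480.
q = (1486 − 480)/2 = 503, p = (1486 + 480)/2 = 983.
Check: 503 · 983 = 494449.

503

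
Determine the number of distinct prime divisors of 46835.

4

46835 = 5 · 9367
9367 = 17 · 551
551 = 19 · 29
46835 = 5 · 17 · 19 · 29, which has 4 distinct prime factors.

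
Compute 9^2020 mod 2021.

9^1 ≡ 9 (mod 2021)
9^2 ≡ 9^2 = 81 ≡ 81 (mod 2021)
9^4 ≡ 81^2 = 6561 ≡ 498 (mod 2021)
9^8 ≡ 498^2 = 248004 ≡ 1442 (mod 2021)
9^16 ≡ 1442^2 = 2079364 ≡ 1776 (mod 2021)
9^32 ≡ 1776^2 = 3154176 ≡ 1416 (mod 2021)
9^64 ≡ 1416^2 = 2005056 ≡ 224 (mod 2021)
9^128 ≡ 224^2 = 50176 ≡ 1672 (mod 2021)
9^256 ≡ 1672^2 = 2795584 ≡ 541 (mod 2021)
9^512 ≡ 541^2 = 292681 ≡ 1657 (mod 2021)
9^1024 ≡ 1657^2 = 2745649 ≡ 1131 (mod 2021)
2020 = 1024 + 512 + 256 + 128 + 64 + 32 + 4 in binary powers of 2.
So 9^2020 ≡ 1131 · 1657 · 541 · 1672 · 224 · 1416 · 498 ≡ 1358 (mod 2021).
Since 1358 ≠ 1, base 9 is a Fermat witness: 2021 is composite.

1358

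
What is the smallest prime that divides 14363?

14363 is odd.
Digit sum 17, not divisible by 3.
Ends in 3: not divisible by 5.
7: 14363 = 7·2051 + 6
11: 14363 = 11·1305 + 8
13: 14363 = 13·1104 + 11
17: 14363 = 17·844 + 15
19: 14363 = 19·755 + 18
23: 14363 = 23·624 + 11
29: 14363 = 29·495 + 8
31: 14363 = 31·463 + 10
37: 14363 = 37·388 + 7
41: 14363 = 41·350 + 13
43: 14363 = 43·334 + 1
47: 14363 = 47·305 + 28
53: 14363 = 53·271

53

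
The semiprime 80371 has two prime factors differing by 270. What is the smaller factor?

Since p = q + 270, we have 80371 = q(q + 270), so q² + 270q − 80371 = 0.
Discriminant: 270² + 4·80371 = 72900 + 321484 = 394384; √394384 = 628.
q = (−270 + 628)/2 = 179, and p = q + 270 = 449.
Check: 179 · 449 = 80371.

179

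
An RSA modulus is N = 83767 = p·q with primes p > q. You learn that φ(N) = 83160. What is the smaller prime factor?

φ(n) = (p−1)(q−1) = n − (p+q) + 1, so p + q = 83767 − 83160 + 1 = 608.
p and q are the roots of t² − 608t + 83767 = 0.
Discriminant: 608² − 4·83767 = 369664 − 335068 = 34596; √34596 = 186.
q = (608 − 186)/2 = 211, p = (608 + 186)/2 = 397.
Check: 211 · 397 = 83767.

211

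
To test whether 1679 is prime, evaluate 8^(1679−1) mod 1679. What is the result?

8^1 ≡ 8 (mod 1679)
8^2 ≡ 8^2 = 64 ≡ 64 (mod 1679)
8^4 ≡ 64^2 = 4096 ≡ 738 (mod 1679)
8^8 ≡ 738^2 = 544644 ≡ 648 (mod 1679)
8^16 ≡ 648^2 = 419904 ≡ 154 (mod 1679)
8^32 ≡ 154^2 = 23716 ≡ 210 (mod 1679)
8^64 ≡ 210^2 = 44100 ≡ 446 (mod 1679)
8^128 ≡ 446^2 = 198916 ≡ 794 (mod 1679)
8^256 ≡ 794^2 = 630436 ≡ 811 (mod 1679)
8^512 ≡ 811^2 = 657721 ≡ 1232 (mod 1679)
8^1024 ≡ 1232^2 = 1517824 ≡ 8 (mod 1679)
1678 = 1024 + 512 + 128 + 8 + 4 + 2 in binary powers of 2.
So 8^1678 ≡ 8 · 1232 · 794 · 648 · 738 · 64 ≡ 519 (mod 1679).
Since 519 ≠ 1, base 8 is a Fermat witness: 1679 is composite.

519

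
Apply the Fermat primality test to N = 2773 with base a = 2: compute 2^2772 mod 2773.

1088

2^1 ≡ 2 (mod 2773)
2^2 ≡ 2^2 = 4 ≡ 4 (mod 2773)
2^4 ≡ 4^2 = 16 ≡ 16 (mod 2773)
2^8 ≡ 16^2 = 256 ≡ 256 (mod 2773)
2^16 ≡ 256^2 = 65536 ≡ 1757 (mod 2773)
2^32 ≡ 1757^2 = 3087049 ≡ 700 (mod 2773)
2^64 ≡ 700^2 = 490000 ≡ 1952 (mod 2773)
2^128 ≡ 1952^2 = 3810304 ≡ 202 (mod 2773)
2^256 ≡ 202^2 = 40804 ≡ 1982 (mod 2773)
2^512 ≡ 1982^2 = 3928324 ≡ 1756 (mod 2773)
2^1024 ≡ 1756^2 = 3083536 ≡ 2733 (mod 2773)
2^2048 ≡ 2733^2 = 7469289 ≡ 1600 (mod 2773)
2772 = 2048 + 512 + 128 + 64 + 16 + 4 in binary powers of 2.
So 2^2772 ≡ 1600 · 1756 · 202 · 1952 · 1757 · 16 ≡ 1088 (mod 2773).
Since 1088 ≠ 1, base 2 is a Fermat witness: 2773 is composite.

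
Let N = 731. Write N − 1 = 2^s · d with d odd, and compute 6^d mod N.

731 − 1 = 730 = 2^1 · 365, so d = 365.
6^1 ≡ 6 (mod 731)
6^2 ≡ 6^2 = 36 ≡ 36 (mod 731)
6^4 ≡ 36^2 = 1296 ≡ 565 (mod 731)
6^8 ≡ 565^2 = 319225 ≡ 509 (mod 731)
6^16 ≡ 509^2 = 259081 ≡ 307 (mod 731)
6^32 ≡ 307^2 = 94249 ≡ 681 (mod 731)
6^64 ≡ 681^2 = 463761 ≡ 307 (mod 731)
6^128 ≡ 307^2 = 94249 ≡ 681 (mod 731)
6^256 ≡ 681^2 = 463761 ≡ 307 (mod 731)
365 = 256 + 64 + 32 + 8 + 4 + 1 in binary powers of 2.
So 6^365 ≡ 307 · 307 · 681 · 509 · 565 · 6 ≡ 724 (mod 731).
Squaring chain: 724; never reaches −1, so base 6 is a Miller–Rabin witness that 731 is composite.

724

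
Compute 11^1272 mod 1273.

533

11^1 ≡ 11 (mod 1273)
11^2 ≡ 11^2 = 121 ≡ 121 (mod 1273)
11^4 ≡ 121^2 = 14641 ≡ 638 (mod 1273)
11^8 ≡ 638^2 = 407044 ≡ 957 (mod 1273)
11^16 ≡ 957^2 = 915849 ≡ 562 (mod 1273)
11^32 ≡ 562^2 = 315844 ≡ 140 (mod 1273)
11^64 ≡ 140^2 = 19600 ≡ 505 (mod 1273)
11^128 ≡ 505^2 = 255025 ≡ 425 (mod 1273)
11^256 ≡ 425^2 = 180625 ≡ 1132 (mod 1273)
11^512 ≡ 1132^2 = 1281424 ≡ 786 (mod 1273)
11^1024 ≡ 786^2 = 617796 ≡ 391 (mod 1273)
1272 = 1024 + 128 + 64 + 32 + 16 + 8 in binary powers of 2.
So 11^1272 ≡ 391 · 425 · 505 · 140 · 562 · 957 ≡ 533 (mod 1273).
Since 533 ≠ 1, base 11 is a Fermat witness: 1273 is composite.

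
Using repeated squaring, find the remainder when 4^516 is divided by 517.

4^1 ≡ 4 (mod 517)
4^2 ≡ 4^2 = 16 ≡ 16 (mod 517)
4^4 ≡ 16^2 = 256 ≡ 256 (mod 517)
4^8 ≡ 256^2 = 65536 ≡ 394 (mod 517)
4^16 ≡ 394^2 = 155236 ≡ 136 (mod 517)
4^32 ≡ 136^2 = 18496 ≡ 401 (mod 517)
4^64 ≡ 401^2 = 160801 ≡ 14 (mod 517)
4^128 ≡ 14^2 = 196 ≡ 196 (mod 517)
4^256 ≡ 196^2 = 38416 ≡ 158 (mod 517)
4^512 ≡ 158^2 = 24964 ≡ 148 (mod 517)
516 = 512 + 4 in binary powers of 2.
So 4^516 ≡ 148 · 256 ≡ 147 (mod 517).
Since 147 ≠ 1, base 4 is a Fermat witness: 517 is composite.

147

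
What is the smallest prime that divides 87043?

87043 is odd.
Digit sum 22, not divisible by 3.
Ends in 3: not divisible by 5.
7: 87043 = 7·12434 + 5
11: 87043 = 11·7913

11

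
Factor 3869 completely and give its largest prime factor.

73

3869 = 53 · 73
73 is prime.
So 3869 = 53 · 73; the largest prime factor is 73.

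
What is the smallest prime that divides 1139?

17

1139 is odd.
Digit sum 14, not divisible by 3.
Ends in 9: not divisible by 5.
7: 1139 = 7·162 + 5
11: 1139 = 11·103 + 6
13: 1139 = 13·87 + 8
17: 1139 = 17·67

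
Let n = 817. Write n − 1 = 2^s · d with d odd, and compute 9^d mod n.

809

817 − 1 = 816 = 2^4 · 51, so d = 51.
9^1 ≡ 9 (mod 817)
9^2 ≡ 9^2 = 81 ≡ 81 (mod 817)
9^4 ≡ 81^2 = 6561 ≡ 25 (mod 817)
9^8 ≡ 25^2 = 625 ≡ 625 (mod 817)
9^16 ≡ 625^2 = 390625 ≡ 99 (mod 817)
9^32 ≡ 99^2 = 9801 ≡ 814 (mod 817)
51 = 32 + 16 + 2 + 1 in binary powers of 2.
So 9^51 ≡ 814 · 99 · 81 · 9 ≡ 809 (mod 817).
Squaring chain: 809 → 64 → 11 → 121; never reaches −1, so base 9 is a Miller–Rabin witness that 817 is composite.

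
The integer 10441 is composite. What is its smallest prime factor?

10441 is odd.
Digit sum 10, not divisible by 3.
Ends in 1: not divisible by 5.
7: 10441 = 7·1491 + 4
11: 10441 = 11·949 + 2
13: 10441 = 13·803 + 2
17: 10441 = 17·614 + 3
19: 10441 = 19·549 + 10
23: 10441 = 23·453 + 22
29: 10441 = 29·360 + 1
31: 10441 = 31·336 + 25
37: 10441 = 37·282 + 7
41: 10441 = 41·254 + 27
43: 10441 = 43·242 + 35
47: 10441 = 47·222 + 7
53: 10441 = 53·197

53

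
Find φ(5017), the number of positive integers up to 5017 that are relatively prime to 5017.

4816

Factor: 5017 = 29 · 173.
φ(5017) = (29−1) · (173−1) = 28 · 172 = 4816.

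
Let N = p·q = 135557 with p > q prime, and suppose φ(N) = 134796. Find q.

φ(n) = (p−1)(q−1) = n − (p+q) + 1, so p + q = 135557 − 134796 + 1 = 762.
p and q are the roots of t² − 762t + 135557 = 0.
Discriminant: 762² − 4·135557 = 580644 − 542228 = 38416; √38416 = 196.
q = (762 − 196)/2 = 283, p = (762 + 196)/2 = 479.
Check: 283 · 479 = 135557.

283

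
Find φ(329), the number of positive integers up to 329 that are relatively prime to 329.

276

Factor: 329 = 7 · 47.
φ(329) = (7−1) · (47−1) = 6 · 46 = 276.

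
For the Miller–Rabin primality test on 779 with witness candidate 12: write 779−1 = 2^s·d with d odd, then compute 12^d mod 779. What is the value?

779 − 1 = 778 = 2^1 · 389, so d = 389.
12^1 ≡ 12 (mod 779)
12^2 ≡ 12^2 = 144 ≡ 144 (mod 779)
12^4 ≡ 144^2 = 20736 ≡ 482 (mod 779)
12^8 ≡ 482^2 = 232324 ≡ 182 (mod 779)
12^16 ≡ 182^2 = 33124 ≡ 406 (mod 779)
12^32 ≡ 406^2 = 164836 ≡ 467 (mod 779)
12^64 ≡ 467^2 = 218089 ≡ 748 (mod 779)
12^128 ≡ 748^2 = 559504 ≡ 182 (mod 779)
12^256 ≡ 182^2 = 33124 ≡ 406 (mod 779)
389 = 256 + 128 + 4 + 1 in binary powers of 2.
So 12^389 ≡ 406 · 182 · 482 · 12 ≡ 768 (mod 779).
Squaring chain: 768; never reaches −1, so base 12 is a Miller–Rabin witness that 779 is composite.

768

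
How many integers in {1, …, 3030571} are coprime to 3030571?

2965248

Factor: 3030571 = 97 · 157 · 199.
φ(3030571) = (97−1) · (157−1) · (199−1) = 96 · 156 · 198 = 2965248.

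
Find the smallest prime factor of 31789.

83

31789 is odd.
Digit sum 28, not divisible by 3.
Ends in 9: not divisible by 5.
7: 31789 = 7·4541 + 2
11: 31789 = 11·2889 + 10
13: 31789 = 13·2445 + 4
17: 31789 = 17·1869 + 16
19: 31789 = 19·1673 + 2
23: 31789 = 23·1382 + 3
29: 31789 = 29·1096 + 5
31: 31789 = 31·1025 + 14
37: 31789 = 37·859 + 6
41: 31789 = 41·775 + 14
43: 31789 = 43·739 + 12
47: 31789 = 47·676 + 17
53: 31789 = 53·599 + 42
59: 31789 = 59·538 + 47
61: 31789 = 61·521 + 8
67: 31789 = 67·474 + 31
71: 31789 = 71·447 + 52
73: 31789 = 73·435 + 34
79: 31789 = 79·402 + 31
83: 31789 = 83·383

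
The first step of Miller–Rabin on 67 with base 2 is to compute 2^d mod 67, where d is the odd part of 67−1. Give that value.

67 − 1 = 66 = 2^1 · 33, so d = 33.
2^1 ≡ 2 (mod 67)
2^2 ≡ 2^2 = 4 ≡ 4 (mod 67)
2^4 ≡ 4^2 = 16 ≡ 16 (mod 67)
2^8 ≡ 16^2 = 256 ≡ 55 (mod 67)
2^16 ≡ 55^2 = 3025 ≡ 10 (mod 67)
2^32 ≡ 10^2 = 100 ≡ 33 (mod 67)
33 = 32 + 1 in binary powers of 2.
So 2^33 ≡ 33 · 2 ≡ 66 (mod 67).
Since 2^d ≡ 66 (mod 67), base 2 does not prove 67 composite.

66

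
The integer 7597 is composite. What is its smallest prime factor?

71

7597 is odd.
Digit sum 28, not divisible by 3.
Ends in 7: not divisible by 5.
7: 7597 = 7·1085 + 2
11: 7597 = 11·690 + 7
13: 7597 = 13·584 + 5
17: 7597 = 17·446 + 15
19: 7597 = 19·399 + 16
23: 7597 = 23·330 + 7
29: 7597 = 29·261 + 28
31: 7597 = 31·245 + 2
37: 7597 = 37·205 + 12
41: 7597 = 41·185 + 12
43: 7597 = 43·176 + 29
47: 7597 = 47·161 + 30
53: 7597 = 53·143 + 18
59: 7597 = 59·128 + 45
61: 7597 = 61·124 + 33
67: 7597 = 67·113 + 26
71: 7597 = 71·107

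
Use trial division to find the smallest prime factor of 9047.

9047 is odd.
Digit sum 20, not divisible by 3.
Ends in 7: not divisible by 5.
7: 9047 = 7·1292 + 3
11: 9047 = 11·822 + 5
13: 9047 = 13·695 + 12
17: 9047 = 17·532 + 3
19: 9047 = 19·476 + 3
23: 9047 = 23·393 + 8
29: 9047 = 29·311 + 28
31: 9047 = 31·291 + 26
37: 9047 = 37·244 + 19
41: 9047 = 41·220 + 27
43: 9047 = 43·210 + 17
47: 9047 = 47·192 + 23
53: 9047 = 53·170 + 37
59: 9047 = 59·153 + 20
61: 9047 = 61·148 + 19
67: 9047 = 67·135 + 2
71: 9047 = 71·127 + 30
73: 9047 = 73·123 + 68
79: 9047 = 79·114 + 41
83: 9047 = 83·109

83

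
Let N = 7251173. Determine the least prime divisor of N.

79

7251173 is odd.
Digit sum 26, not divisible by 3.
Ends in 3: not divisible by 5.
7: 7251173 = 7·1035881 + 6
11: 7251173 = 11·659197 + 6
13: 7251173 = 13·557782 + 7
17: 7251173 = 17·426539 + 10
19: 7251173 = 19·381640 + 13
23: 7251173 = 23·315268 + 9
29: 7251173 = 29·250040 + 13
31: 7251173 = 31·233908 + 25
37: 7251173 = 37·195977 + 24
41: 7251173 = 41·176857 + 36
43: 7251173 = 43·168631 + 40
47: 7251173 = 47·154280 + 13
53: 7251173 = 53·136814 + 31
59: 7251173 = 59·122901 + 14
61: 7251173 = 61·118871 + 42
67: 7251173 = 67·108226 + 31
71: 7251173 = 71·102129 + 14
73: 7251173 = 73·99331 + 10
79: 7251173 = 79·91787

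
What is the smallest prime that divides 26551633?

26551633 is odd.
Digit sum 31, not divisible by 3.
Ends in 3: not divisible by 5.
7: 26551633 = 7·3793090 + 3
11: 26551633 = 11·2413784 + 9
13: 26551633 = 13·2042433 + 4
17: 26551633 = 17·1561860 + 13
19: 26551633 = 19·1397454 + 7
23: 26551633 = 23·1154418 + 19
29: 26551633 = 29·915573 + 16
31: 26551633 = 31·856504 + 9
37: 26551633 = 37·717611 + 26
41: 26551633 = 41·647600 + 33
43: 26551633 = 43·617479 + 36
47: 26551633 = 47·564928 + 17
53: 26551633 = 53·500974 + 11
59: 26551633 = 59·450027 + 40
61: 26551633 = 61·435272 + 41
67: 26551633 = 67·396293 + 2
71: 26551633 = 71·373966 + 47
73: 26551633 = 73·363721

73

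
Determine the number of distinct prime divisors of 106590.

6

106590 = 2 · 53295
53295 = 3 · 17765
17765 = 5 · 3553
3553 = 11 · 323
323 = 17 · 19
106590 = 2 · 3 · 5 · 11 · 17 · 19, which has 6 distinct prime factors.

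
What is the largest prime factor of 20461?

79

20461 = 7 · 2923
2923 = 37 · 79
79 is prime.
So 20461 = 7 · 37 · 79; the largest prime factor is 79.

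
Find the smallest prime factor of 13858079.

13858079 is odd.
Digit sum 41, not divisible by 3.
Ends in 9: not divisible by 5.
7: 13858079 = 7·1979725 + 4
11: 13858079 = 11·1259825 + 4
13: 13858079 = 13·1066006 + 1
17: 13858079 = 17·815181 + 2
19: 13858079 = 19·729372 + 11
23: 13858079 = 23·602525 + 4
29: 13858079 = 29·477864 + 23
31: 13858079 = 31·447034 + 25
37: 13858079 = 37·374542 + 25
41: 13858079 = 41·338001 + 38
43: 13858079 = 43·322280 + 39
47: 13858079 = 47·294852 + 35
53: 13858079 = 53·261473 + 10
59: 13858079 = 59·234882 + 41
61: 13858079 = 61·227181 + 38
67: 13858079 = 67·206837

67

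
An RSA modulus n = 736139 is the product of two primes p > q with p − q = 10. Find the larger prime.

Since p = q + 10, we have 736139 = q(q + 10), so q² + 10q − 736139 = 0.
Discriminant: 10² + 4·736139 = 100 + 2944556 = 2944656; √2944656 = 1716.
q = (−10 + 1716)/2 = 853, and p = q + 10 = 863.
Check: 853 · 863 = 736139.

863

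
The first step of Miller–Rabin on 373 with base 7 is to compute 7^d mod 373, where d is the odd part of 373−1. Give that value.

373 − 1 = 372 = 2^2 · 93, so d = 93.
7^1 ≡ 7 (mod 373)
7^2 ≡ 7^2 = 49 ≡ 49 (mod 373)
7^4 ≡ 49^2 = 2401 ≡ 163 (mod 373)
7^8 ≡ 163^2 = 26569 ≡ 86 (mod 373)
7^16 ≡ 86^2 = 7396 ≡ 309 (mod 373)
7^32 ≡ 309^2 = 95481 ≡ 366 (mod 373)
7^64 ≡ 366^2 = 133956 ≡ 49 (mod 373)
93 = 64 + 16 + 8 + 4 + 1 in binary powers of 2.
So 7^93 ≡ 49 · 309 · 86 · 163 · 7 ≡ 372 (mod 373).
Since 7^d ≡ 372 (mod 373), base 7 does not prove 373 composite.

372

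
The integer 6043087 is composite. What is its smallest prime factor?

61

6043087 is odd.
Digit sum 28, not divisible by 3.
Ends in 7: not divisible by 5.
7: 6043087 = 7·863298 + 1
11: 6043087 = 11·549371 + 6
13: 6043087 = 13·464852 + 11
17: 6043087 = 17·355475 + 12
19: 6043087 = 19·318057 + 4
23: 6043087 = 23·262742 + 21
29: 6043087 = 29·208382 + 9
31: 6043087 = 31·194938 + 9
37: 6043087 = 37·163326 + 25
41: 6043087 = 41·147392 + 15
43: 6043087 = 43·140536 + 39
47: 6043087 = 47·128576 + 15
53: 6043087 = 53·114020 + 27
59: 6043087 = 59·102425 + 12
61: 6043087 = 61·99067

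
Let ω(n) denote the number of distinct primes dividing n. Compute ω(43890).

43890 = 2 · 21945
21945 = 3 · 7315
7315 = 5 · 1463
1463 = 7 · 209
209 = 11 · 19
43890 = 2 · 3 · 5 · 7 · 11 · 19, which has 6 distinct prime factors.

6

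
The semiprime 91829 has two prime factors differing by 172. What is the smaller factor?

229

Since p = q + 172, we have 91829 = q(q + 172), so q² + 172q − 91829 = 0.
Discriminant: 172² + 4·91829 = 29584 + 367316 = 396900; √396900 = 630.
q = (−172 + 630)/2 = 229, and p = q + 172 = 401.
Check: 229 · 401 = 91829.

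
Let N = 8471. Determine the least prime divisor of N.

43

8471 is odd.
Digit sum 20, not divisible by 3.
Ends in 1: not divisible by 5.
7: 8471 = 7·1210 + 1
11: 8471 = 11·770 + 1
13: 8471 = 13·651 + 8
17: 8471 = 17·498 + 5
19: 8471 = 19·445 + 16
23: 8471 = 23·368 + 7
29: 8471 = 29·292 + 3
31: 8471 = 31·273 + 8
37: 8471 = 37·228 + 35
41: 8471 = 41·206 + 25
43: 8471 = 43·197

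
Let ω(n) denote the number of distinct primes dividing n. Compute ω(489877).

489877 = 19^2 · 1357
1357 = 23 · 59
489877 = 19^2 · 23 · 59, which has 3 distinct prime factors.

3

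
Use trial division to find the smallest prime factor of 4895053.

4895053 is odd.
Digit sum 34, not divisible by 3.
Ends in 3: not divisible by 5.
7: 4895053 = 7·699293 + 2
11: 4895053 = 11·445004 + 9
13: 4895053 = 13·376542 + 7
17: 4895053 = 17·287944 + 5
19: 4895053 = 19·257634 + 7
23: 4895053 = 23·212828 + 9
29: 4895053 = 29·168794 + 27
31: 4895053 = 31·157904 + 29
37: 4895053 = 37·132298 + 27
41: 4895053 = 41·119391 + 22
43: 4895053 = 43·113838 + 19
47: 4895053 = 47·104150 + 3
53: 4895053 = 53·92359 + 26
59: 4895053 = 59·82967

59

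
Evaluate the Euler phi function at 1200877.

1166880

Factor: 1200877 = 89 · 103 · 131.
φ(1200877) = (89−1) · (103−1) · (131−1) = 88 · 102 · 130 = 1166880.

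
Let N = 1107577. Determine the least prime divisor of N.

61

1107577 is odd.
Digit sum 28, not divisible by 3.
Ends in 7: not divisible by 5.
7: 1107577 = 7·158225 + 2
11: 1107577 = 11·100688 + 9
13: 1107577 = 13·85198 + 3
17: 1107577 = 17·65151 + 10
19: 1107577 = 19·58293 + 10
23: 1107577 = 23·48155 + 12
29: 1107577 = 29·38192 + 9
31: 1107577 = 31·35728 + 9
37: 1107577 = 37·29934 + 19
41: 1107577 = 41·27014 + 3
43: 1107577 = 43·25757 + 26
47: 1107577 = 47·23565 + 22
53: 1107577 = 53·20897 + 36
59: 1107577 = 59·18772 + 29
61: 1107577 = 61·18157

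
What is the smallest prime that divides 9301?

71

9301 is odd.
Digit sum 13, not divisible by 3.
Ends in 1: not divisible by 5.
7: 9301 = 7·1328 + 5
11: 9301 = 11·845 + 6
13: 9301 = 13·715 + 6
17: 9301 = 17·547 + 2
19: 9301 = 19·489 + 10
23: 9301 = 23·404 + 9
29: 9301 = 29·320 + 21
31: 9301 = 31·300 + 1
37: 9301 = 37·251 + 14
41: 9301 = 41·226 + 35
43: 9301 = 43·216 + 13
47: 9301 = 47·197 + 42
53: 9301 = 53·175 + 26
59: 9301 = 59·157 + 38
61: 9301 = 61·152 + 29
67: 9301 = 67·138 + 55
71: 9301 = 71·131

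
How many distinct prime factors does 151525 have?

4

151525 = 5^2 · 6061
6061 = 11 · 551
551 = 19 · 29
151525 = 5^2 · 11 · 19 · 29, which has 4 distinct prime factors.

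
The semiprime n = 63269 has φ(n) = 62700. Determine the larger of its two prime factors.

419

φ(n) = (p−1)(q−1) = n − (p+q) + 1, so p + q = 63269 − 62700 + 1 = 570.
p and q are the roots of t² − 570t + 63269 = 0.
Discriminant: 570² − 4·63269 = 324900 − 253076 = 71824; √71824 = 268.
q = (570 − 268)/2 = 151, p = (570 + 268)/2 = 419.
Check: 151 · 419 = 63269.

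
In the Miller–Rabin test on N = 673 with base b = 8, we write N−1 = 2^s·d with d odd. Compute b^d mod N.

673 − 1 = 672 = 2^5 · 21, so d = 21.
8^1 ≡ 8 (mod 673)
8^2 ≡ 8^2 = 64 ≡ 64 (mod 673)
8^4 ≡ 64^2 = 4096 ≡ 58 (mod 673)
8^8 ≡ 58^2 = 3364 ≡ 672 (mod 673)
8^16 ≡ 672^2 = 451584 ≡ 1 (mod 673)
21 = 16 + 4 + 1 in binary powers of 2.
So 8^21 ≡ 1 · 58 · 8 ≡ 464 (mod 673).
Squaring chain: 464 → 609 → 58 → 672 → 1; reaches −1, so base 8 does not prove 673 composite.

464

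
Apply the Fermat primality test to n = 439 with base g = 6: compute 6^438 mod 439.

1

6^1 ≡ 6 (mod 439)
6^2 ≡ 6^2 = 36 ≡ 36 (mod 439)
6^4 ≡ 36^2 = 1296 ≡ 418 (mod 439)
6^8 ≡ 418^2 = 174724 ≡ 2 (mod 439)
6^16 ≡ 2^2 = 4 ≡ 4 (mod 439)
6^32 ≡ 4^2 = 16 ≡ 16 (mod 439)
6^64 ≡ 16^2 = 256 ≡ 256 (mod 439)
6^128 ≡ 256^2 = 65536 ≡ 125 (mod 439)
6^256 ≡ 125^2 = 15625 ≡ 260 (mod 439)
438 = 256 + 128 + 32 + 16 + 4 + 2 in binary powers of 2.
So 6^438 ≡ 260 · 125 · 16 · 4 · 418 · 36 ≡ 1 (mod 439).
Since the result is 1, base 6 gives no evidence that 439 is composite.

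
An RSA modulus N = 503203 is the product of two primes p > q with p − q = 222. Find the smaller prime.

607

Since p = q + 222, we have 503203 = q(q + 222), so q² + 222q − 503203 = 0.
Discriminant: 222² + 4·503203 = 49284 + 2012812 = 2062096; √2062096 = 1436.
q = (−222 + 1436)/2 = 607, and p = q + 222 = 829.
Check: 607 · 829 = 503203.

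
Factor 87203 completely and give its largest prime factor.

97

87203 = 29 · 3007
3007 = 31 · 97
97 is prime.
So 87203 = 29 · 31 · 97; the largest prime factor is 97.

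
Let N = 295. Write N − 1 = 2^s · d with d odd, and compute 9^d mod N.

295 − 1 = 294 = 2^1 · 147, so d = 147.
9^1 ≡ 9 (mod 295)
9^2 ≡ 9^2 = 81 ≡ 81 (mod 295)
9^4 ≡ 81^2 = 6561 ≡ 71 (mod 295)
9^8 ≡ 71^2 = 5041 ≡ 26 (mod 295)
9^16 ≡ 26^2 = 676 ≡ 86 (mod 295)
9^32 ≡ 86^2 = 7396 ≡ 21 (mod 295)
9^64 ≡ 21^2 = 441 ≡ 146 (mod 295)
9^128 ≡ 146^2 = 21316 ≡ 76 (mod 295)
147 = 128 + 16 + 2 + 1 in binary powers of 2.
So 9^147 ≡ 76 · 86 · 81 · 9 ≡ 199 (mod 295).
Squaring chain: 199; never reaches −1, so base 9 is a Miller–Rabin witness that 295 is composite.

199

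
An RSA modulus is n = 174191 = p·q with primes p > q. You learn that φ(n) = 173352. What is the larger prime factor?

φ(n) = (p−1)(q−1) = n − (p+q) + 1, so p + q = 174191 − 173352 + 1 = 840.
p and q are the roots of t² − 840t + 174191 = 0.
Discriminant: 840² − 4·174191 = 705600 − 696764 = 8836; √8836 = 94.
q = (840 − 94)/2 = 373, p = (840 + 94)/2 = 467.
Check: 373 · 467 = 174191.

467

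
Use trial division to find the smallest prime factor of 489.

3

489 is odd.
Digit sum 21, divisible by 3.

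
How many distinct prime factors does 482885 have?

482885 = 5 · 96577
96577 = 13 · 7429
7429 = 17 · 437
437 = 19 · 23
482885 = 5 · 13 · 17 · 19 · 23, which has 5 distinct prime factors.

5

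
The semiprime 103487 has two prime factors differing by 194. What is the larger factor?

433

Since p = q + 194, we have 103487 = q(q + 194), so q² + 194q − 103487 = 0.
Discriminant: 194² + 4·103487 = 37636 + 413948 = 451584; √451584 = 672.
q = (−194 + 672)/2 = 239, and p = q + 194 = 433.
Check: 239 · 433 = 103487.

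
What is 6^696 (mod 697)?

6^1 ≡ 6 (mod 697)
6^2 ≡ 6^2 = 36 ≡ 36 (mod 697)
6^4 ≡ 36^2 = 1296 ≡ 599 (mod 697)
6^8 ≡ 599^2 = 358801 ≡ 543 (mod 697)
6^16 ≡ 543^2 = 294849 ≡ 18 (mod 697)
6^32 ≡ 18^2 = 324 ≡ 324 (mod 697)
6^64 ≡ 324^2 = 104976 ≡ 426 (mod 697)
6^128 ≡ 426^2 = 181476 ≡ 256 (mod 697)
6^256 ≡ 256^2 = 65536 ≡ 18 (mod 697)
6^512 ≡ 18^2 = 324 ≡ 324 (mod 697)
696 = 512 + 128 + 32 + 16 + 8 in binary powers of 2.
So 6^696 ≡ 324 · 256 · 324 · 18 · 543 ≡ 305 (mod 697).
Since 305 ≠ 1, base 6 is a Fermat witness: 697 is composite.

305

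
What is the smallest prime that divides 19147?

41

19147 is odd.
Digit sum 22, not divisible by 3.
Ends in 7: not divisible by 5.
7: 19147 = 7·2735 + 2
11: 19147 = 11·1740 + 7
13: 19147 = 13·1472 + 11
17: 19147 = 17·1126 + 5
19: 19147 = 19·1007 + 14
23: 19147 = 23·832 + 11
29: 19147 = 29·660 + 7
31: 19147 = 31·617 + 20
37: 19147 = 37·517 + 18
41: 19147 = 41·467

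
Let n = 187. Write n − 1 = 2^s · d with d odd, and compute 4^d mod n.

187 − 1 = 186 = 2^1 · 93, so d = 93.
4^1 ≡ 4 (mod 187)
4^2 ≡ 4^2 = 16 ≡ 16 (mod 187)
4^4 ≡ 16^2 = 256 ≡ 69 (mod 187)
4^8 ≡ 69^2 = 4761 ≡ 86 (mod 187)
4^16 ≡ 86^2 = 7396 ≡ 103 (mod 187)
4^32 ≡ 103^2 = 10609 ≡ 137 (mod 187)
4^64 ≡ 137^2 = 18769 ≡ 69 (mod 187)
93 = 64 + 16 + 8 + 4 + 1 in binary powers of 2.
So 4^93 ≡ 69 · 103 · 86 · 69 · 4 ≡ 174 (mod 187).
Squaring chain: 174; never reaches −1, so base 4 is a Miller–Rabin witness that 187 is composite.

174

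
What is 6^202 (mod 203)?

6^1 ≡ 6 (mod 203)
6^2 ≡ 6^2 = 36 ≡ 36 (mod 203)
6^4 ≡ 36^2 = 1296 ≡ 78 (mod 203)
6^8 ≡ 78^2 = 6084 ≡ 197 (mod 203)
6^16 ≡ 197^2 = 38809 ≡ 36 (mod 203)
6^32 ≡ 36^2 = 1296 ≡ 78 (mod 203)
6^64 ≡ 78^2 = 6084 ≡ 197 (mod 203)
6^128 ≡ 197^2 = 38809 ≡ 36 (mod 203)
202 = 128 + 64 + 8 + 2 in binary powers of 2.
So 6^202 ≡ 36 · 197 · 197 · 36 ≡ 169 (mod 203).
Since 169 ≠ 1, base 6 is a Fermat witness: 203 is composite.

169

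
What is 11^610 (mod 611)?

11^1 ≡ 11 (mod 611)
11^2 ≡ 11^2 = 121 ≡ 121 (mod 611)
11^4 ≡ 121^2 = 14641 ≡ 588 (mod 611)
11^8 ≡ 588^2 = 345744 ≡ 529 (mod 611)
11^16 ≡ 529^2 = 279841 ≡ 3 (mod 611)
11^32 ≡ 3^2 = 9 ≡ 9 (mod 611)
11^64 ≡ 9^2 = 81 ≡ 81 (mod 611)
11^128 ≡ 81^2 = 6561 ≡ 451 (mod 611)
11^256 ≡ 451^2 = 203401 ≡ 549 (mod 611)
11^512 ≡ 549^2 = 301401 ≡ 178 (mod 611)
610 = 512 + 64 + 32 + 2 in binary powers of 2.
So 11^610 ≡ 178 · 81 · 9 · 121 ≡ 335 (mod 611).
Since 335 ≠ 1, base 11 is a Fermat witness: 611 is composite.

335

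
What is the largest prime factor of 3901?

83

3901 = 47 · 83
83 is prime.
So 3901 = 47 · 83; the largest prime factor is 83.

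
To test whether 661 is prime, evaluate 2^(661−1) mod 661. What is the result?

2^1 ≡ 2 (mod 661)
2^2 ≡ 2^2 = 4 ≡ 4 (mod 661)
2^4 ≡ 4^2 = 16 ≡ 16 (mod 661)
2^8 ≡ 16^2 = 256 ≡ 256 (mod 661)
2^16 ≡ 256^2 = 65536 ≡ 97 (mod 661)
2^32 ≡ 97^2 = 9409 ≡ 155 (mod 661)
2^64 ≡ 155^2 = 24025 ≡ 229 (mod 661)
2^128 ≡ 229^2 = 52441 ≡ 222 (mod 661)
2^256 ≡ 222^2 = 49284 ≡ 370 (mod 661)
2^512 ≡ 370^2 = 136900 ≡ 73 (mod 661)
660 = 512 + 128 + 16 + 4 in binary powers of 2.
So 2^660 ≡ 73 · 222 · 97 · 16 ≡ 1 (mod 661).
Since the result is 1, base 2 gives no evidence that 661 is composite.

1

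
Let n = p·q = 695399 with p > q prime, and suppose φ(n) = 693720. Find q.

φ(n) = (p−1)(q−1) = n − (p+q) + 1, so p + q = 695399 − 693720 + 1 = 1680.
p and q are the roots of t² − 1680t + 695399 = 0.
Discriminant: 1680² − 4·695399 = 2822400 − 2781596 = 40804; √40804 = 202.
q = (1680 − 202)/2 = 739, p = (1680 + 202)/2 = 941.
Check: 739 · 941 = 695399.

739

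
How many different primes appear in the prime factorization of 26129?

26129 = 17 · 1537
1537 = 29 · 53
26129 = 17 · 29 · 53, which has 3 distinct prime factors.

3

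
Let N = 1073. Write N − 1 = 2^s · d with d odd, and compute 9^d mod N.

863

1073 − 1 = 1072 = 2^4 · 67, so d = 67.
9^1 ≡ 9 (mod 1073)
9^2 ≡ 9^2 = 81 ≡ 81 (mod 1073)
9^4 ≡ 81^2 = 6561 ≡ 123 (mod 1073)
9^8 ≡ 123^2 = 15129 ≡ 107 (mod 1073)
9^16 ≡ 107^2 = 11449 ≡ 719 (mod 1073)
9^32 ≡ 719^2 = 516961 ≡ 848 (mod 1073)
9^64 ≡ 848^2 = 719104 ≡ 194 (mod 1073)
67 = 64 + 2 + 1 in binary powers of 2.
So 9^67 ≡ 194 · 81 · 9 ≡ 863 (mod 1073).
Squaring chain: 863 → 107 → 719 → 848; never reaches −1, so base 9 is a Miller–Rabin witness that 1073 is composite.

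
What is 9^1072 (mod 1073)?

9^1 ≡ 9 (mod 1073)
9^2 ≡ 9^2 = 81 ≡ 81 (mod 1073)
9^4 ≡ 81^2 = 6561 ≡ 123 (mod 1073)
9^8 ≡ 123^2 = 15129 ≡ 107 (mod 1073)
9^16 ≡ 107^2 = 11449 ≡ 719 (mod 1073)
9^32 ≡ 719^2 = 516961 ≡ 848 (mod 1073)
9^64 ≡ 848^2 = 719104 ≡ 194 (mod 1073)
9^128 ≡ 194^2 = 37636 ≡ 81 (mod 1073)
9^256 ≡ 81^2 = 6561 ≡ 123 (mod 1073)
9^512 ≡ 123^2 = 15129 ≡ 107 (mod 1073)
9^1024 ≡ 107^2 = 11449 ≡ 719 (mod 1073)
1072 = 1024 + 32 + 16 in binary powers of 2.
So 9^1072 ≡ 719 · 848 · 719 ≡ 194 (mod 1073).
Since 194 ≠ 1, base 9 is a Fermat witness: 1073 is composite.

194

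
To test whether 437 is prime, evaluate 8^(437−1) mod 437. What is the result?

334

8^1 ≡ 8 (mod 437)
8^2 ≡ 8^2 = 64 ≡ 64 (mod 437)
8^4 ≡ 64^2 = 4096 ≡ 163 (mod 437)
8^8 ≡ 163^2 = 26569 ≡ 349 (mod 437)
8^16 ≡ 349^2 = 121801 ≡ 315 (mod 437)
8^32 ≡ 315^2 = 99225 ≡ 26 (mod 437)
8^64 ≡ 26^2 = 676 ≡ 239 (mod 437)
8^128 ≡ 239^2 = 57121 ≡ 311 (mod 437)
8^256 ≡ 311^2 = 96721 ≡ 144 (mod 437)
436 = 256 + 128 + 32 + 16 + 4 in binary powers of 2.
So 8^436 ≡ 144 · 311 · 26 · 315 · 163 ≡ 334 (mod 437).
Since 334 ≠ 1, base 8 is a Fermat witness: 437 is composite.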